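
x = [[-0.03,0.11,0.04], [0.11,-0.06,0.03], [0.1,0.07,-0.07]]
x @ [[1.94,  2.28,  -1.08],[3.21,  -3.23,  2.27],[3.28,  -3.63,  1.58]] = [[0.43, -0.57, 0.35], [0.12, 0.34, -0.21], [0.19, 0.26, -0.06]]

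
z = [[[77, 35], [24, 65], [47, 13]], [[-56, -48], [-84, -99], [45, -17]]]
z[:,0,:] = [[77, 35], [-56, -48]]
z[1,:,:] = [[-56, -48], [-84, -99], [45, -17]]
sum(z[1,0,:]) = -104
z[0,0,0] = 77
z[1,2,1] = -17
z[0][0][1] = 35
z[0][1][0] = 24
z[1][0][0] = -56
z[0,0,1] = 35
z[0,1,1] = 65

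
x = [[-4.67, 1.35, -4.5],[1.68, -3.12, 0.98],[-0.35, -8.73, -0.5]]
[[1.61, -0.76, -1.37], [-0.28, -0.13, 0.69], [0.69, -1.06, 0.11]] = x @[[-0.15, 0.03, 0.51], [-0.06, 0.11, -0.02], [-0.22, 0.17, -0.23]]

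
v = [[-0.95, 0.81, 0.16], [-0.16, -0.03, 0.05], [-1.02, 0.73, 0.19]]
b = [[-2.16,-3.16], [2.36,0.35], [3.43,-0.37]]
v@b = [[4.51, 3.23],[0.45, 0.48],[4.58, 3.41]]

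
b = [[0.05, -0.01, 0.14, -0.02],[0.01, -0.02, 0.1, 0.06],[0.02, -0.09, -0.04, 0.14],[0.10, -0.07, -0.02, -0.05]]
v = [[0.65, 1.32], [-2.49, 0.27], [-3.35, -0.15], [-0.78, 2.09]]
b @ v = [[-0.40, 0.0], [-0.33, 0.12], [0.26, 0.30], [0.35, 0.01]]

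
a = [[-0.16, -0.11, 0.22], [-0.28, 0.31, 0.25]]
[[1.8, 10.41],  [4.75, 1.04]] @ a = [[-3.2, 3.03, 3.00], [-1.05, -0.20, 1.3]]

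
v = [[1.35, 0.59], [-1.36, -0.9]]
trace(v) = 0.45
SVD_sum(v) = [[1.28,0.71], [-1.42,-0.79]] + [[0.07, -0.12], [0.06, -0.11]]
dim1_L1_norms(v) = [1.94, 2.26]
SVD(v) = [[-0.67, 0.74], [0.74, 0.67]] @ diag([2.189679050838646, 0.1884294412196959]) @ [[-0.87, -0.49], [0.49, -0.87]]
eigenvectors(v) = [[0.80, -0.31],[-0.60, 0.95]]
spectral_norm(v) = 2.19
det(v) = -0.41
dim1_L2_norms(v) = [1.47, 1.63]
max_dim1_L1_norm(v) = 2.26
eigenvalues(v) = [0.91, -0.46]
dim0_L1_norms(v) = [2.71, 1.49]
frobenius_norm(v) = 2.20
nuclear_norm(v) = 2.38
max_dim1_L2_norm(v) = 1.63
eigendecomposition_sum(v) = [[1.20, 0.39], [-0.9, -0.30]] + [[0.15, 0.2], [-0.46, -0.60]]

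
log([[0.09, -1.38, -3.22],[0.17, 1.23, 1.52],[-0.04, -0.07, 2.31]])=[[-1.55, -2.4, -2.47],[0.31, 0.46, 1.07],[-0.04, -0.06, 0.83]]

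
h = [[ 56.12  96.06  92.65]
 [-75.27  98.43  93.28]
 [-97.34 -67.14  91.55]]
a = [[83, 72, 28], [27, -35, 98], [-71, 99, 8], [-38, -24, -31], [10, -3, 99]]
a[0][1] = 72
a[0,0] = 83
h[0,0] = 56.12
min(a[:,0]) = -71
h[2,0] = -97.34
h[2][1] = -67.14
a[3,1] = -24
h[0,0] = 56.12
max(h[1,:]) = 98.43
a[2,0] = -71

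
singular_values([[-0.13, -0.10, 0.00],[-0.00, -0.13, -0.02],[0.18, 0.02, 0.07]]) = [0.25, 0.14, 0.04]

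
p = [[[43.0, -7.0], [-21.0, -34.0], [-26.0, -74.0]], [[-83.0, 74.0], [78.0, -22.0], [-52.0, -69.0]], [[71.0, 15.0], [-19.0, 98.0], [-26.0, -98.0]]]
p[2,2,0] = -26.0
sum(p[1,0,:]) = -9.0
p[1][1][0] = 78.0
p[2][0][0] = 71.0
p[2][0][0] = 71.0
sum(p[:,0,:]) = 113.0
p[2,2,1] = -98.0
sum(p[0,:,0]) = -4.0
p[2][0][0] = 71.0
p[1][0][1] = 74.0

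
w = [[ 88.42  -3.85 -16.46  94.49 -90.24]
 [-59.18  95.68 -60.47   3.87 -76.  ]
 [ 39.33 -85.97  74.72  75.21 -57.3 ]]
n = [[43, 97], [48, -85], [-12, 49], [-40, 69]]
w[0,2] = -16.46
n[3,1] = 69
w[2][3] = 75.21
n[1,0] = 48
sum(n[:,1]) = 130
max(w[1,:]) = 95.68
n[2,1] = 49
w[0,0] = 88.42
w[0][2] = -16.46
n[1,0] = 48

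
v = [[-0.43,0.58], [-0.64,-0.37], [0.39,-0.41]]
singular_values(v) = [0.94, 0.72]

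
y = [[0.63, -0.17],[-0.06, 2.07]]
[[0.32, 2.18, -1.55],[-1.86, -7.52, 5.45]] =y @[[0.27, 2.5, -1.77], [-0.89, -3.56, 2.58]]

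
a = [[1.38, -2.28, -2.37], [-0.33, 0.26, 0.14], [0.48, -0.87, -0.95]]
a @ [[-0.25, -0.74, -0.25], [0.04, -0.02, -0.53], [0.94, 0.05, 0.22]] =[[-2.66,-1.09,0.34], [0.22,0.25,-0.02], [-1.05,-0.39,0.13]]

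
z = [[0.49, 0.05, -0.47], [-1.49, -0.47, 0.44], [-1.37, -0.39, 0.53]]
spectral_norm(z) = 2.30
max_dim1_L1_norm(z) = 2.4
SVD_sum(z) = [[0.56,0.16,-0.21], [-1.46,-0.42,0.55], [-1.37,-0.40,0.52]] + [[-0.07, -0.11, -0.26],[-0.03, -0.05, -0.11],[0.00, 0.01, 0.01]] + [[-0.0,  0.0,  -0.0], [0.0,  -0.0,  0.0], [-0.00,  0.0,  -0.00]]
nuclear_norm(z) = 2.62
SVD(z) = [[-0.27, -0.92, 0.29], [0.70, -0.39, -0.59], [0.66, 0.05, 0.75]] @ diag([2.303906506272516, 0.3162488445132056, 0.0012160177751360834]) @ [[-0.90,  -0.26,  0.34], [0.23,  0.38,  0.90], [-0.36,  0.89,  -0.29]]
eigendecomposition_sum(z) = [[0.65, 0.13, -0.43], [-0.88, -0.17, 0.58], [-0.95, -0.19, 0.63]] + [[-0.16,-0.08,-0.04], [-0.61,-0.3,-0.14], [-0.42,-0.2,-0.1]] + [[-0.0,0.00,-0.00],[0.0,-0.0,0.00],[-0.0,0.0,-0.0]]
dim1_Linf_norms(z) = [0.49, 1.49, 1.37]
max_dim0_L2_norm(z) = 2.08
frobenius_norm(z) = 2.33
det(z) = 0.00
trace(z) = 0.55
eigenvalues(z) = [1.11, -0.56, -0.0]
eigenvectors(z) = [[0.45,-0.21,0.36], [-0.61,-0.81,-0.89], [-0.66,-0.55,0.29]]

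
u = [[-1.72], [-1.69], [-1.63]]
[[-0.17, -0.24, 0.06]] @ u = [[0.60]]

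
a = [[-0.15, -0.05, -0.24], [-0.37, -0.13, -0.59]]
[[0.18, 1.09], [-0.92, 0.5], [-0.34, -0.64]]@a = [[-0.43, -0.15, -0.69],[-0.05, -0.02, -0.07],[0.29, 0.10, 0.46]]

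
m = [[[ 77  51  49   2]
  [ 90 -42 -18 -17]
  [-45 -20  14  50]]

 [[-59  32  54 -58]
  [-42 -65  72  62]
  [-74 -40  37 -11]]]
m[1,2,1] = -40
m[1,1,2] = 72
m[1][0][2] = 54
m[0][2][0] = -45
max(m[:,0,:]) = 77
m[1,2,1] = -40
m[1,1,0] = -42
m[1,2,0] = -74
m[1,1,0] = -42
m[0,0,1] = 51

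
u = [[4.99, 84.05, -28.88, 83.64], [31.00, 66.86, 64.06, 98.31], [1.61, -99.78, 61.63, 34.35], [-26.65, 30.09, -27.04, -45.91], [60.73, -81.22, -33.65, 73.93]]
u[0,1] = 84.05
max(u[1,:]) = 98.31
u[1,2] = 64.06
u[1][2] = 64.06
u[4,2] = -33.65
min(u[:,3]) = -45.91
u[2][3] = 34.35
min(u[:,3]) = -45.91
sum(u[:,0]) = 71.68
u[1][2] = 64.06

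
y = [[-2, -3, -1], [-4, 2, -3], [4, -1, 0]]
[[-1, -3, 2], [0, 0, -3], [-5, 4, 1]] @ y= [[22, -5, 10], [-12, 3, 0], [-2, 22, -7]]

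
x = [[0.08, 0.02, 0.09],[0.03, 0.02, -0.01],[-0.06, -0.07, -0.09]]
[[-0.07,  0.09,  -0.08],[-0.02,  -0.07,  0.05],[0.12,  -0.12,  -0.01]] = x @ [[-0.14, -1.48, -0.02], [-1.05, -0.07, 1.84], [-0.47, 2.34, -1.27]]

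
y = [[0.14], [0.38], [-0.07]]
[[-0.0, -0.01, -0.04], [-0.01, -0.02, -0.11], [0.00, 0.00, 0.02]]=y @ [[-0.03, -0.06, -0.28]]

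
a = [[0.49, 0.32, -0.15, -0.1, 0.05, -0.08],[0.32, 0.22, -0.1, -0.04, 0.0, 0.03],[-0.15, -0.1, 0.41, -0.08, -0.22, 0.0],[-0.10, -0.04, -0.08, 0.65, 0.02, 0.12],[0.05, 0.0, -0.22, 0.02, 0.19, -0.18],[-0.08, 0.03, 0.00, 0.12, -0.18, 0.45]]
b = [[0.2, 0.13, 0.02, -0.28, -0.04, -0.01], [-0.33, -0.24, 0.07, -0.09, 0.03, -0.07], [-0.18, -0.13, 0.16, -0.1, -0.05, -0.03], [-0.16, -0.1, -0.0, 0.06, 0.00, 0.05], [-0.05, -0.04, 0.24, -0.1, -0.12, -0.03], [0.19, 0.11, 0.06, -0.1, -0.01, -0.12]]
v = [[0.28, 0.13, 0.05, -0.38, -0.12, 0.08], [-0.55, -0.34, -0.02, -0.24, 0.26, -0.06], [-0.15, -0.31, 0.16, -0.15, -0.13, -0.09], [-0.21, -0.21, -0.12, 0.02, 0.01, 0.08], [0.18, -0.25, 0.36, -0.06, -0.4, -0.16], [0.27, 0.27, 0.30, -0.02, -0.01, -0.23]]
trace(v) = -0.51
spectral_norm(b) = 0.61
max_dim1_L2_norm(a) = 0.67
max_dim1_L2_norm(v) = 0.74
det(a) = 0.00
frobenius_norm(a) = 1.28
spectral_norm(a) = 0.87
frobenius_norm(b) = 0.78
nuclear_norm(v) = 2.53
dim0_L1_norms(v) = [1.64, 1.51, 1.01, 0.87, 0.93, 0.7]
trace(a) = 2.41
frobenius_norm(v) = 1.35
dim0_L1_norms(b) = [1.11, 0.75, 0.55, 0.73, 0.25, 0.31]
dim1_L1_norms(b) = [0.68, 0.83, 0.65, 0.37, 0.58, 0.59]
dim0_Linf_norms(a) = [0.49, 0.32, 0.41, 0.65, 0.22, 0.45]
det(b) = 0.00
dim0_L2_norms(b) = [0.5, 0.34, 0.3, 0.35, 0.14, 0.15]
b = v @ a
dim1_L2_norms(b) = [0.37, 0.43, 0.3, 0.2, 0.29, 0.28]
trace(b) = -0.06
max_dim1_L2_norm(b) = 0.43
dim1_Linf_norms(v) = [0.38, 0.55, 0.31, 0.21, 0.4, 0.3]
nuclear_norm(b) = 1.37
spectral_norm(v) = 0.97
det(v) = 0.00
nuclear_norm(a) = 2.43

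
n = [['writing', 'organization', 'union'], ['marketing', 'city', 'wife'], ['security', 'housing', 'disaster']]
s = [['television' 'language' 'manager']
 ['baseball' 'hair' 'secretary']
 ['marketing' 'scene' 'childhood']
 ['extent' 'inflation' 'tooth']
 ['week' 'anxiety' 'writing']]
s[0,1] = 'language'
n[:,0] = ['writing', 'marketing', 'security']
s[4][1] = 'anxiety'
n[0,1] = 'organization'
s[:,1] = ['language', 'hair', 'scene', 'inflation', 'anxiety']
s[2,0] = 'marketing'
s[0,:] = ['television', 'language', 'manager']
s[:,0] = ['television', 'baseball', 'marketing', 'extent', 'week']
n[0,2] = 'union'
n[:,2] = ['union', 'wife', 'disaster']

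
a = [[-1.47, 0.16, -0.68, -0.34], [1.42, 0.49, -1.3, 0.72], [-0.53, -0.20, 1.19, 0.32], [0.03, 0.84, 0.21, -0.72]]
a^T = [[-1.47, 1.42, -0.53, 0.03], [0.16, 0.49, -0.20, 0.84], [-0.68, -1.30, 1.19, 0.21], [-0.34, 0.72, 0.32, -0.72]]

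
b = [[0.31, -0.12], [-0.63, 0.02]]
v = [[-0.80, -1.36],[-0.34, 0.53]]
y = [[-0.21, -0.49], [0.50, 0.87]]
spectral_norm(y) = 1.13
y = b @ v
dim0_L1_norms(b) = [0.94, 0.14]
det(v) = -0.89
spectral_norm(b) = 0.71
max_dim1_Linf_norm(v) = 1.36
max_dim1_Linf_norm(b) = 0.63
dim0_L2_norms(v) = [0.87, 1.46]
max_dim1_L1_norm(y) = 1.37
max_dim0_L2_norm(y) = 1.0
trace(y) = 0.66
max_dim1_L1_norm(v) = 2.16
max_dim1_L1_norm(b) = 0.65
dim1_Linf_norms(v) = [1.36, 0.53]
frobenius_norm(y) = 1.14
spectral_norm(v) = 1.61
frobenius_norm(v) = 1.70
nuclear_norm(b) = 0.80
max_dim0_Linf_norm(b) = 0.63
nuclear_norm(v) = 2.16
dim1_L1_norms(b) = [0.43, 0.65]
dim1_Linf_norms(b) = [0.31, 0.63]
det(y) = 0.06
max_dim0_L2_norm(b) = 0.7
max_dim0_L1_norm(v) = 1.89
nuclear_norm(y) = 1.19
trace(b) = 0.33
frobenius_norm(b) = 0.71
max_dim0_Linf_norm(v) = 1.36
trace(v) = -0.27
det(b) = -0.07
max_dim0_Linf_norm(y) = 0.87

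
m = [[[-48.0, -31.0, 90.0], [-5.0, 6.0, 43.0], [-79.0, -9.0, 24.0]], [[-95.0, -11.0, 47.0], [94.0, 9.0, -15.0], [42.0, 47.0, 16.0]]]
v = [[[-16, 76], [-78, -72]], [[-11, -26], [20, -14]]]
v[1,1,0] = 20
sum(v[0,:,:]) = -90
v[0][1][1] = -72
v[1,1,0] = 20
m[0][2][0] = -79.0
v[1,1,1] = -14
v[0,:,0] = [-16, -78]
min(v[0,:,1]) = -72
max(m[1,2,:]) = 47.0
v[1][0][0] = -11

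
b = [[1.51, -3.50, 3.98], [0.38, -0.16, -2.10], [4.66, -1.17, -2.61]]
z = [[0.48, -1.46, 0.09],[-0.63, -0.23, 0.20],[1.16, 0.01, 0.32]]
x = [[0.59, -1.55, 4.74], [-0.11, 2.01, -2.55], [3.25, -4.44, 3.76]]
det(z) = -0.65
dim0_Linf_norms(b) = [4.66, 3.5, 3.98]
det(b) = 28.90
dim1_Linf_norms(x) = [4.74, 2.55, 4.44]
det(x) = -18.67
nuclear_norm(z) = 3.19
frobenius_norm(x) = 8.95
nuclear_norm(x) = 11.98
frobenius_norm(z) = 2.08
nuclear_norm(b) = 12.22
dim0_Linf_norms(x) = [3.25, 4.44, 4.74]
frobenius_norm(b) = 8.05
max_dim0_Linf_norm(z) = 1.46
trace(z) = 0.57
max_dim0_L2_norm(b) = 5.2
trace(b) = -1.26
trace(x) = 6.36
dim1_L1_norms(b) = [8.99, 2.64, 8.44]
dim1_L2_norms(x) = [5.02, 3.25, 6.66]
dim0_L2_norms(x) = [3.3, 5.11, 6.57]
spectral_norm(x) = 8.52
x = z @ b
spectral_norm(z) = 1.64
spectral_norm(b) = 5.76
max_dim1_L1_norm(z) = 2.03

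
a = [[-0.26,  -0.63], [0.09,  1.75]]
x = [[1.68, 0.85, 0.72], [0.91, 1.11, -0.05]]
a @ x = [[-1.01, -0.92, -0.16],  [1.74, 2.02, -0.02]]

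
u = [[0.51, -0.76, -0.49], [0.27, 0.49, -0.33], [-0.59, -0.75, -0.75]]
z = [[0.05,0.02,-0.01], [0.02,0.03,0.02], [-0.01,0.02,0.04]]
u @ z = [[0.02, -0.02, -0.04], [0.03, 0.01, -0.01], [-0.04, -0.05, -0.04]]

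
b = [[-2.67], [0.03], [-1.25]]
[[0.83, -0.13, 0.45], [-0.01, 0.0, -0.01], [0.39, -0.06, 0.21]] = b@ [[-0.31, 0.05, -0.17]]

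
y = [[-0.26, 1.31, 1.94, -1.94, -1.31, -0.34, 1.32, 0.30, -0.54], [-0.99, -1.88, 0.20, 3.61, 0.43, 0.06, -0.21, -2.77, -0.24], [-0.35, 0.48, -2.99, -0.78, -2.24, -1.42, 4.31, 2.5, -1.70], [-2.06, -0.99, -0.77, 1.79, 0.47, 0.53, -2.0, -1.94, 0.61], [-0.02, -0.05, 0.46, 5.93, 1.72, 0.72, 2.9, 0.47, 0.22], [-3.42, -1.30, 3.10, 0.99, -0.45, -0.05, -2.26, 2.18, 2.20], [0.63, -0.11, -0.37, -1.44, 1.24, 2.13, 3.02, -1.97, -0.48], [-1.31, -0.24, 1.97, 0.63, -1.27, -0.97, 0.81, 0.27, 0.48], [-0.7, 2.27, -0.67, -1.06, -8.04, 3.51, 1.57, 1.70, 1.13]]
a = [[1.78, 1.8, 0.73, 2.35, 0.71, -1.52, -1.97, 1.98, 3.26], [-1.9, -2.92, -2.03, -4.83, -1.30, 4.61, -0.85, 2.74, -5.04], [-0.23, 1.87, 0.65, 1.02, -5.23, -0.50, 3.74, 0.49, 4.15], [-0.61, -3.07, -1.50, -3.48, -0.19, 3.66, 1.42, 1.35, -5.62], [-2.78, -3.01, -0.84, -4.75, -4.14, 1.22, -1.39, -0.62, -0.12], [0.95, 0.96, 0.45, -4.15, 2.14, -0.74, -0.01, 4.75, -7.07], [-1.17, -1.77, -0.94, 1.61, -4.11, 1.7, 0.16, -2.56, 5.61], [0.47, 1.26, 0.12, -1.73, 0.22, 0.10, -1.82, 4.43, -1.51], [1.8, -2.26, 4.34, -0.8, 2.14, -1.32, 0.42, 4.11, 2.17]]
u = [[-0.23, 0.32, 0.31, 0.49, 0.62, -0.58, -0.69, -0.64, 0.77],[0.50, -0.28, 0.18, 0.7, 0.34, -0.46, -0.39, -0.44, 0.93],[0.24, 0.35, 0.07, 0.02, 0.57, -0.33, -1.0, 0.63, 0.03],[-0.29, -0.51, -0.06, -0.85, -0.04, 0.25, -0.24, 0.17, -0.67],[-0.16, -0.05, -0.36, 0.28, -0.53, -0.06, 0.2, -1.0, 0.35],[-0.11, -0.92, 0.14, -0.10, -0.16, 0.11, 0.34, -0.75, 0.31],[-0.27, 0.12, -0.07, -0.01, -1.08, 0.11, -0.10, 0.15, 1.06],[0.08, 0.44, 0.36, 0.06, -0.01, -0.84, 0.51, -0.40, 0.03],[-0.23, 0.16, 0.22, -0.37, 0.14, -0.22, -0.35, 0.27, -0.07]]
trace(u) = -2.28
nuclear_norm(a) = 52.61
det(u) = -0.00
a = y @ u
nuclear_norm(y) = 43.79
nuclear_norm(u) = 9.68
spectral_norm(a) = 17.11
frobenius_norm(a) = 24.01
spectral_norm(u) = 2.47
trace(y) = 2.75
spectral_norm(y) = 11.01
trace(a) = -2.09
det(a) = -21.98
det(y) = 70178.98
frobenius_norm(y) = 17.60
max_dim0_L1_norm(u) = 4.45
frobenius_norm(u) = 4.07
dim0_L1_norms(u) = [2.11, 3.15, 1.77, 2.88, 3.49, 2.96, 3.82, 4.45, 4.22]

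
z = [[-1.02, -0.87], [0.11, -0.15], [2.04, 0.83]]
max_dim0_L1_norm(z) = 3.17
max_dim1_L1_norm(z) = 2.87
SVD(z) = [[-0.51, -0.77], [0.01, -0.45], [0.86, -0.45]] @ diag([2.5527384753699147, 0.4073404919303785]) @ [[0.89, 0.45], [-0.45, 0.89]]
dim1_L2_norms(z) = [1.34, 0.19, 2.2]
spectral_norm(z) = 2.55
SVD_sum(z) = [[-1.16, -0.59],[0.03, 0.01],[1.96, 0.99]] + [[0.14, -0.28], [0.08, -0.16], [0.08, -0.16]]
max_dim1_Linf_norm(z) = 2.04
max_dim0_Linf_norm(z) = 2.04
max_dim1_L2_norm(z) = 2.2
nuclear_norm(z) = 2.96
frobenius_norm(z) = 2.59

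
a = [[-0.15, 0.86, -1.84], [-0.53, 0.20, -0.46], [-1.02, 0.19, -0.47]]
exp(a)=[[1.52, 0.9, -1.89],[-0.43, 1.00, -0.03],[-0.99, -0.22, 1.41]]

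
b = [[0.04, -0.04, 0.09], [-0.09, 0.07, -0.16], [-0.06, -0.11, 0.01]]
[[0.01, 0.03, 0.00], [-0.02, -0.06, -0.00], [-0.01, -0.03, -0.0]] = b @ [[0.39, 0.21, 0.11],[-0.18, 0.15, -0.05],[-0.19, 0.30, -0.06]]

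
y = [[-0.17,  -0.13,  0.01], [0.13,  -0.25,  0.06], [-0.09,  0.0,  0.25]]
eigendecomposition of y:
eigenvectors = [[(-0.21-0.65j),(-0.21+0.65j),(-0.01+0j)], [-0.72+0.00j,-0.72-0.00j,(0.12+0j)], [(-0.01-0.13j),-0.01+0.13j,(0.99+0j)]]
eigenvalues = [(-0.21+0.13j), (-0.21-0.13j), (0.25+0j)]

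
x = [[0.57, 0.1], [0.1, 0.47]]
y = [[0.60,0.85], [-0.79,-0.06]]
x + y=[[1.17,  0.95], [-0.69,  0.41]]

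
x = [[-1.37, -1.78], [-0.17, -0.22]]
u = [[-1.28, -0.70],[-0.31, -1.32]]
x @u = [[2.31, 3.31], [0.29, 0.41]]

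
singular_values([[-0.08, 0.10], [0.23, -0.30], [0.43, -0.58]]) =[0.82, 0.01]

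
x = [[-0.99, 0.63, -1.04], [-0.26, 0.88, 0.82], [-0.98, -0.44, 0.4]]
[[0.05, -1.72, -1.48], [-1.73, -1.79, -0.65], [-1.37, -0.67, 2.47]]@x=[[1.85, -0.83, -2.05], [2.82, -2.38, 0.07], [-0.89, -2.54, 1.86]]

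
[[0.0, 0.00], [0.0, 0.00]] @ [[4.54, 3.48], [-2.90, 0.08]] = [[0.0, 0.0], [0.00, 0.0]]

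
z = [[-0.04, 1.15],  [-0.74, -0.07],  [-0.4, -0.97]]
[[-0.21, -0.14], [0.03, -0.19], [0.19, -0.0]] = z@[[-0.03, 0.27], [-0.18, -0.11]]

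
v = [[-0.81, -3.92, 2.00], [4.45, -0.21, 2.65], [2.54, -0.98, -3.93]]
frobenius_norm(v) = 8.35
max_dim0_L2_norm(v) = 5.19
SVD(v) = [[-0.58, 0.27, 0.77],[-0.63, -0.75, -0.21],[0.52, -0.61, 0.6]] @ diag([5.316445659067201, 5.182642834773475, 3.8241494219442704]) @ [[-0.19, 0.35, -0.92], [-0.98, -0.06, 0.19], [-0.01, -0.93, -0.36]]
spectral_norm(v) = 5.32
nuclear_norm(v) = 14.32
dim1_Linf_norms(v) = [3.92, 4.45, 3.93]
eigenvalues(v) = [(0.12+4.51j), (0.12-4.51j), (-5.18+0j)]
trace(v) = -4.95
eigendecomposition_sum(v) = [[(0.07+1.84j), (-1.8-0.09j), -0.09+0.95j], [2.29-0.11j, (-0.08+2.24j), 1.18+0.09j], [(0.36+0.78j), (-0.79+0.28j), (0.13+0.43j)]] + [[0.07-1.84j, -1.80+0.09j, (-0.09-0.95j)], [(2.29+0.11j), (-0.08-2.24j), 1.18-0.09j], [(0.36-0.78j), (-0.79-0.28j), (0.13-0.43j)]] + [[(-0.94-0j), -0.32+0.00j, (2.18+0j)], [-0.12-0.00j, -0.04+0.00j, 0.29+0.00j], [(1.82+0j), (0.61-0j), -4.20-0.00j]]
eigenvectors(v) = [[(0.01-0.6j),  0.01+0.60j,  -0.46+0.00j], [(-0.75+0j),  -0.75-0.00j,  -0.06+0.00j], [(-0.1-0.26j),  -0.10+0.26j,  (0.89+0j)]]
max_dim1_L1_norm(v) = 7.45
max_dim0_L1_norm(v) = 8.58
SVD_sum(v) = [[0.59, -1.08, 2.8], [0.65, -1.19, 3.08], [-0.53, 0.98, -2.52]] + [[-1.36, -0.08, 0.26], [3.79, 0.22, -0.72], [3.1, 0.18, -0.59]] + [[-0.04, -2.76, -1.06], [0.01, 0.76, 0.29], [-0.03, -2.14, -0.82]]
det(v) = -105.37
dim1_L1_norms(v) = [6.73, 7.31, 7.45]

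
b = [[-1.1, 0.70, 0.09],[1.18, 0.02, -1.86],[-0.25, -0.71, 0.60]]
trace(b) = -0.48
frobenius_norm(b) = 2.74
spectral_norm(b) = 2.40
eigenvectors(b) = [[0.18, 0.76, 0.64],[0.79, -0.64, 0.55],[-0.58, -0.12, 0.54]]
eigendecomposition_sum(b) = [[0.09, 0.16, -0.27], [0.40, 0.69, -1.19], [-0.3, -0.50, 0.87]] + [[-1.06, 0.67, 0.58],  [0.89, -0.56, -0.49],  [0.16, -0.10, -0.09]] + [[-0.14, -0.12, -0.21], [-0.12, -0.11, -0.18], [-0.12, -0.10, -0.18]]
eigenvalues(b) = [1.65, -1.71, -0.42]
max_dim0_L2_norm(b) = 1.96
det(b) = 1.19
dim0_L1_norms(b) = [2.53, 1.43, 2.55]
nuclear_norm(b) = 4.05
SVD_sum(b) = [[-0.47, 0.01, 0.6], [1.36, -0.02, -1.72], [-0.38, 0.01, 0.49]] + [[-0.52,0.81,-0.42], [-0.09,0.14,-0.07], [0.33,-0.51,0.27]] + [[-0.11, -0.11, -0.08], [-0.09, -0.1, -0.07], [-0.19, -0.21, -0.15]]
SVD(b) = [[-0.32, -0.84, 0.45], [0.91, -0.14, 0.38], [-0.26, 0.53, 0.81]] @ diag([2.3997140961513166, 1.2532978536752837, 0.3971356779560313]) @ [[0.62, -0.01, -0.78],[0.50, -0.77, 0.4],[-0.61, -0.64, -0.47]]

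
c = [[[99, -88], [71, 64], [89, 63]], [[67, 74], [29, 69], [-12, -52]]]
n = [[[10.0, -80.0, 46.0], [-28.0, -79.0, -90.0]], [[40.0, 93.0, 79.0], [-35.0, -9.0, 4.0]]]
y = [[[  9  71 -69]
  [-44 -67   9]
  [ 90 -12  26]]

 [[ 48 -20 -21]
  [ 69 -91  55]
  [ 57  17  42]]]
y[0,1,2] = 9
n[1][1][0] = -35.0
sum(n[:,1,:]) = -237.0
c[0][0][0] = 99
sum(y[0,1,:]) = -102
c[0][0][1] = -88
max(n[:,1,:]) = 4.0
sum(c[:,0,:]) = 152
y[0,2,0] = 90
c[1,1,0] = 29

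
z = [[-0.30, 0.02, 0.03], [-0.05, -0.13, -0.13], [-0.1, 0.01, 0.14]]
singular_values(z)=[0.33, 0.21, 0.07]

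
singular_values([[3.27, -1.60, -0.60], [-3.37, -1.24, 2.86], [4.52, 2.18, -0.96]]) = [7.16, 2.61, 1.66]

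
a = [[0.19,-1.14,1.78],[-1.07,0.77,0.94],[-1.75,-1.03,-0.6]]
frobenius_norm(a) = 3.41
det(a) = 7.06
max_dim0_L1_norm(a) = 3.32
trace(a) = 0.36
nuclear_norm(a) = 5.83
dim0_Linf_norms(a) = [1.75, 1.14, 1.78]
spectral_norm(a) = 2.17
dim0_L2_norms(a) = [2.06, 1.72, 2.1]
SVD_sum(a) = [[0.86, -0.23, 1.54], [0.1, -0.03, 0.17], [-0.60, 0.16, -1.07]] + [[-0.84, -0.56, 0.39], [-0.6, -0.4, 0.28], [-1.31, -0.87, 0.60]] + [[0.17, -0.35, -0.15],[-0.57, 1.19, 0.49],[0.15, -0.32, -0.13]]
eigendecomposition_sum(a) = [[-0.15+0.71j, -0.18+0.48j, 0.85+0.21j], [-0.18+0.44j, -0.17+0.28j, (0.52+0.23j)], [-0.84-0.22j, -0.56-0.24j, (-0.3+1.01j)]] + [[-0.15-0.71j, (-0.18-0.48j), 0.85-0.21j], [-0.18-0.44j, -0.17-0.28j, (0.52-0.23j)], [-0.84+0.22j, -0.56+0.24j, (-0.3-1.01j)]] + [[(0.5-0j), (-0.78+0j), 0.07-0.00j], [-0.71+0.00j, (1.11-0j), (-0.1+0j)], [-0.06+0.00j, (0.1-0j), -0.01+0.00j]]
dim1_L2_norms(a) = [2.12, 1.62, 2.12]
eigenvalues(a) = [(-0.62+2.01j), (-0.62-2.01j), (1.6+0j)]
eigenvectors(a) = [[-0.02-0.59j,-0.02+0.59j,0.57+0.00j], [(0.05-0.38j),(0.05+0.38j),-0.82+0.00j], [(0.71+0j),(0.71-0j),(-0.07+0j)]]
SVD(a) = [[0.82, -0.5, -0.28],[0.09, -0.36, 0.93],[-0.57, -0.79, -0.25]] @ diag([2.1741626105114884, 2.1387978101529415, 1.519032873356879]) @ [[0.48,  -0.13,  0.87], [0.78,  0.52,  -0.36], [-0.4,  0.85,  0.35]]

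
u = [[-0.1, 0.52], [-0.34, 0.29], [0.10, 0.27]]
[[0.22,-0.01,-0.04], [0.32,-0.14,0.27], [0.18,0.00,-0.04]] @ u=[[-0.02, 0.10], [0.04, 0.20], [-0.02, 0.08]]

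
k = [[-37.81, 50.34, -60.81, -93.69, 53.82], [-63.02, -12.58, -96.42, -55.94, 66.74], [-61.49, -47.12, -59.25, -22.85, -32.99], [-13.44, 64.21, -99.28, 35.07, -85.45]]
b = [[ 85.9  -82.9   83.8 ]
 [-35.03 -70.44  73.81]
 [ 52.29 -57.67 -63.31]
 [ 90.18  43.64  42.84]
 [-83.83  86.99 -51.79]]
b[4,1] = 86.99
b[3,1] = 43.64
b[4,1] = 86.99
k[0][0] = -37.81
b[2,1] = -57.67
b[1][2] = 73.81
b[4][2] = -51.79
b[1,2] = 73.81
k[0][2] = -60.81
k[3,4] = -85.45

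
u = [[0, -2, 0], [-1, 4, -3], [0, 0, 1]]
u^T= [[0, -1, 0], [-2, 4, 0], [0, -3, 1]]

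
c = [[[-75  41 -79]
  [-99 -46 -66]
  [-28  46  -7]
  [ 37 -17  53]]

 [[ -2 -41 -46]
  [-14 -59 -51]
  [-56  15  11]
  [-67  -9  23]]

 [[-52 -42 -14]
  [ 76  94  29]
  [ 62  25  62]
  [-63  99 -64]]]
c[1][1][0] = -14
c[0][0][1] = 41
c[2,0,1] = -42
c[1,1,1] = -59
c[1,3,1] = -9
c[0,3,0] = 37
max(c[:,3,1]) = 99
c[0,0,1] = 41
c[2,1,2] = 29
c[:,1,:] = [[-99, -46, -66], [-14, -59, -51], [76, 94, 29]]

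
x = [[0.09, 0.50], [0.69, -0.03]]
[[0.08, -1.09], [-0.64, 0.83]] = x @ [[-0.91, 1.1], [0.32, -2.38]]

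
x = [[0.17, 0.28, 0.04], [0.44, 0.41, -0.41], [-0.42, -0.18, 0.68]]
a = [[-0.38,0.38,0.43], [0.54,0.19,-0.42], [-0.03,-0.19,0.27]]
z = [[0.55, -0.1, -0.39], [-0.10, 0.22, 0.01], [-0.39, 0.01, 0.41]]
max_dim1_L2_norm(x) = 0.82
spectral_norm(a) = 0.92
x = z + a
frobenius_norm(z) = 0.92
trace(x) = 1.26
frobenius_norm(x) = 1.14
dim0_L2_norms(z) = [0.68, 0.24, 0.57]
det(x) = 0.00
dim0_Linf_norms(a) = [0.54, 0.38, 0.43]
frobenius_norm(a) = 1.04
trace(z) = 1.18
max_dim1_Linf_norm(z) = 0.55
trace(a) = 0.08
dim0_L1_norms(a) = [0.95, 0.76, 1.12]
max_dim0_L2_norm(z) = 0.68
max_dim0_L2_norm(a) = 0.66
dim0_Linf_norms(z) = [0.55, 0.22, 0.41]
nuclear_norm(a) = 1.57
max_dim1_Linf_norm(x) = 0.68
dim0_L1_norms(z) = [1.04, 0.33, 0.81]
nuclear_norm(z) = 1.18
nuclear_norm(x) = 1.46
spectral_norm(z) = 0.89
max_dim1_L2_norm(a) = 0.71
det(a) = -0.08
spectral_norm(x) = 1.08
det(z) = 0.01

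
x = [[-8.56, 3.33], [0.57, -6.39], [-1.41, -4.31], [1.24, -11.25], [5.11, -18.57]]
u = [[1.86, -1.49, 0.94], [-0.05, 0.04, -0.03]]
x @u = [[-16.09,12.89,-8.15], [1.38,-1.1,0.73], [-2.41,1.93,-1.2], [2.87,-2.30,1.5], [10.43,-8.36,5.36]]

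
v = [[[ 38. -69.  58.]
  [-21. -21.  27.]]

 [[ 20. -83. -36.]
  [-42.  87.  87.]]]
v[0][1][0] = -21.0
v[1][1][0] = -42.0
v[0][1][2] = 27.0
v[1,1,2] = 87.0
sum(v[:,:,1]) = -86.0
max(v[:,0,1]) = -69.0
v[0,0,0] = 38.0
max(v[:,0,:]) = 58.0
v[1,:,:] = [[20.0, -83.0, -36.0], [-42.0, 87.0, 87.0]]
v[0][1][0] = -21.0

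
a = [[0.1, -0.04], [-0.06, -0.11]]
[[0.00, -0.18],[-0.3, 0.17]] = a @ [[0.92, -2.00],[2.19, -0.41]]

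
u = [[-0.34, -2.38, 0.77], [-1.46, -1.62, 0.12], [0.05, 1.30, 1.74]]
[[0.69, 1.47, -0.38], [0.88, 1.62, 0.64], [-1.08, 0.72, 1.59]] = u @ [[-0.22, -0.72, -0.92], [-0.37, -0.3, 0.48], [-0.34, 0.66, 0.58]]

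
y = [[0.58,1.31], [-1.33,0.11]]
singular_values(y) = [1.6, 1.13]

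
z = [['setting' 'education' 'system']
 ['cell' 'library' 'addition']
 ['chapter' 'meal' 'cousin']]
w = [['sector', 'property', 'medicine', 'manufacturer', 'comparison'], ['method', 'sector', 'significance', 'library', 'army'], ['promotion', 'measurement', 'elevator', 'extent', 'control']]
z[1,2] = 'addition'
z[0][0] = 'setting'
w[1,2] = 'significance'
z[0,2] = 'system'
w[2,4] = 'control'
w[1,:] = ['method', 'sector', 'significance', 'library', 'army']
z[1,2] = 'addition'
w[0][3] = 'manufacturer'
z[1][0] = 'cell'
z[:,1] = ['education', 'library', 'meal']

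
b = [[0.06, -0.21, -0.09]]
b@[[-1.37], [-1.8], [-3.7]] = [[0.63]]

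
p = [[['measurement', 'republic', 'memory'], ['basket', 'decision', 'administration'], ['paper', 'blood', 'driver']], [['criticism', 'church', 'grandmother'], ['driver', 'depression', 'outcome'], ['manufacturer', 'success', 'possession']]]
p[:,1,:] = [['basket', 'decision', 'administration'], ['driver', 'depression', 'outcome']]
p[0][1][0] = 'basket'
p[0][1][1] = 'decision'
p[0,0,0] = 'measurement'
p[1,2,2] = 'possession'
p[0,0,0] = 'measurement'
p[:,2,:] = [['paper', 'blood', 'driver'], ['manufacturer', 'success', 'possession']]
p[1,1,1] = 'depression'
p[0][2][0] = 'paper'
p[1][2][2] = 'possession'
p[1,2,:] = ['manufacturer', 'success', 'possession']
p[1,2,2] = 'possession'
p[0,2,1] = 'blood'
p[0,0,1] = 'republic'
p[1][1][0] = 'driver'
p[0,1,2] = 'administration'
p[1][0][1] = 'church'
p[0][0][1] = 'republic'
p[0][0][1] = 'republic'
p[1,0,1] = 'church'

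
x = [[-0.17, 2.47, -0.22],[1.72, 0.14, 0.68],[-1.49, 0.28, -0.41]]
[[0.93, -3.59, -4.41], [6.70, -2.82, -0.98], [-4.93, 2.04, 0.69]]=x @ [[2.62, -1.95, -1.55], [0.83, -1.49, -1.64], [3.06, 1.09, 2.82]]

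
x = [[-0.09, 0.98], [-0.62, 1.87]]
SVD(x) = [[-0.44, -0.90], [-0.90, 0.44]] @ diag([2.1930973028610987, 0.20031030972811484]) @ [[0.27, -0.96], [-0.96, -0.27]]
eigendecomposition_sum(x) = [[0.39,-0.24], [0.15,-0.1]] + [[-0.48,1.22], [-0.77,1.97]]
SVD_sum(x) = [[-0.26, 0.93], [-0.53, 1.89]] + [[0.17,  0.05],[-0.09,  -0.02]]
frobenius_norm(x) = 2.20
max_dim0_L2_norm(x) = 2.11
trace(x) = 1.78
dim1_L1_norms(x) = [1.07, 2.49]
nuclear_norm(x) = 2.39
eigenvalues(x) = [0.3, 1.48]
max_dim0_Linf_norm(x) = 1.87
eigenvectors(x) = [[-0.93, -0.53], [-0.37, -0.85]]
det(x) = 0.44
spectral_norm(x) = 2.19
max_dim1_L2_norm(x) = 1.97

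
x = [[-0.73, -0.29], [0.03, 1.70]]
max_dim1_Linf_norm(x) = 1.7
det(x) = -1.23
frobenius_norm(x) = 1.87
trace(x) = 0.97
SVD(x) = [[-0.21, 0.98], [0.98, 0.21]] @ diag([1.7326452306796503, 0.7112246512903372]) @ [[0.11, 0.99], [-0.99, 0.11]]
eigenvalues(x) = [-0.73, 1.7]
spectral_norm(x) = 1.73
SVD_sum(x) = [[-0.04,-0.36], [0.18,1.68]] + [[-0.69, 0.07], [-0.15, 0.02]]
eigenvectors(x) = [[-1.00, 0.12], [0.01, -0.99]]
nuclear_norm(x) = 2.44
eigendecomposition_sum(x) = [[-0.73, -0.09], [0.01, 0.00]] + [[-0.00,-0.2], [0.02,1.70]]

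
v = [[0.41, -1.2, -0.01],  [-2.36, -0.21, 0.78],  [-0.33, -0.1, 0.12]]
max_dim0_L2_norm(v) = 2.42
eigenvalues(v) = [1.84, -1.53, 0.0]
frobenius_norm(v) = 2.82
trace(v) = 0.32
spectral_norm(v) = 2.54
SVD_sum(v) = [[0.35, 0.01, -0.11], [-2.37, -0.04, 0.77], [-0.34, -0.01, 0.11]] + [[0.06, -1.21, 0.1], [0.01, -0.17, 0.01], [0.00, -0.09, 0.01]] + [[-0.0, -0.0, -0.00], [-0.00, -0.0, -0.0], [0.00, 0.00, 0.00]]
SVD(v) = [[-0.15,-0.99,-0.06], [0.98,-0.14,-0.15], [0.14,-0.08,0.99]] @ diag([2.5410515618369756, 1.2274545081652481, 0.0035200100394824465]) @ [[-0.95,-0.02,0.31], [-0.05,1.0,-0.09], [0.3,0.1,0.95]]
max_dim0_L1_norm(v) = 3.1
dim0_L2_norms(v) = [2.42, 1.22, 0.79]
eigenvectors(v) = [[-0.64, 0.52, 0.30], [0.76, 0.84, 0.1], [0.08, 0.16, 0.95]]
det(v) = -0.01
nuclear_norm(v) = 3.77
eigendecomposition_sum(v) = [[1.08,  -0.61,  -0.28], [-1.29,  0.73,  0.34], [-0.13,  0.08,  0.03]] + [[-0.67, -0.59, 0.27], [-1.07, -0.94, 0.44], [-0.2, -0.17, 0.08]] + [[-0.00, -0.0, 0.0], [-0.00, -0.00, 0.00], [-0.00, -0.0, 0.00]]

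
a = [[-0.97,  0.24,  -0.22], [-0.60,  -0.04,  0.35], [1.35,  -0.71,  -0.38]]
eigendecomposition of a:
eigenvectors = [[0.27-0.20j, (0.27+0.2j), 0.46+0.00j], [(0.41+0.37j), 0.41-0.37j, 0.87+0.00j], [(-0.77+0j), -0.77-0.00j, (-0.18+0j)]]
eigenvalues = [(-0.48+0.68j), (-0.48-0.68j), (-0.43+0j)]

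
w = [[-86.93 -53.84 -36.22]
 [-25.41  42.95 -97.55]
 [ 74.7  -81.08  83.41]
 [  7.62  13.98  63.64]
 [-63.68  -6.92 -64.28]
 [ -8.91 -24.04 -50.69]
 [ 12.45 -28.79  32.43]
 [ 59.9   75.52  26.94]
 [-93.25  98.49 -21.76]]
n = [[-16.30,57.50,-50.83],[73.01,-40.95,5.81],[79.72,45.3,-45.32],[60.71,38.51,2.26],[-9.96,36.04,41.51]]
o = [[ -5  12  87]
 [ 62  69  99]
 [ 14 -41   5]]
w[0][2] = -36.22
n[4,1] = 36.04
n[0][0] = -16.3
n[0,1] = 57.5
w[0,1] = -53.84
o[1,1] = 69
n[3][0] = 60.71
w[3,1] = 13.98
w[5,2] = -50.69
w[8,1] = 98.49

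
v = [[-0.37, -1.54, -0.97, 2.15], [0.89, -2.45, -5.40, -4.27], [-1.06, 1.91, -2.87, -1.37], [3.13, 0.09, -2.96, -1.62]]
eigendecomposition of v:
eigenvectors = [[(-0.64+0j), (-0.68+0j), 0.07+0.14j, (0.07-0.14j)], [0.11+0.00j, -0.03+0.00j, (0.85+0j), (0.85-0j)], [0.33+0.00j, (-0.52+0j), (-0.02-0.34j), -0.02+0.34j], [-0.69+0.00j, (0.51+0j), 0.27-0.25j, 0.27+0.25j]]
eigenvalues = [(2.71+0j), (-2.79+0j), (-3.61+3.51j), (-3.61-3.51j)]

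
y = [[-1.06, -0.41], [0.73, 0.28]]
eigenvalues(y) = [-0.78, -0.0]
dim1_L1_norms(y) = [1.47, 1.01]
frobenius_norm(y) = 1.38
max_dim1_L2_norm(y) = 1.14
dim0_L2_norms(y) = [1.29, 0.5]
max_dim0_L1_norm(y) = 1.79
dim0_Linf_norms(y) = [1.06, 0.41]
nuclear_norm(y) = 1.38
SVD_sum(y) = [[-1.06,-0.41], [0.73,0.28]] + [[0.0, -0.00],[0.0, -0.00]]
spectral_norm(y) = 1.38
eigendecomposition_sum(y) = [[-1.06,-0.41], [0.73,0.28]] + [[0.0, 0.0], [-0.00, -0.0]]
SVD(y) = [[-0.82, 0.57], [0.57, 0.82]] @ diag([1.3794914699650613, 0.001812262021499305]) @ [[0.93, 0.36], [0.36, -0.93]]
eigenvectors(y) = [[-0.82,0.36], [0.57,-0.93]]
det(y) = 0.00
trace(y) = -0.78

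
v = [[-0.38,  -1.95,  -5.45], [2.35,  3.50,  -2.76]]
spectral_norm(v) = 6.16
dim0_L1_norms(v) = [2.73, 5.45, 8.21]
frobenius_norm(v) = 7.68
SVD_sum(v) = [[0.74, 0.07, -5.27], [0.43, 0.04, -3.08]] + [[-1.12, -2.02, -0.18], [1.92, 3.46, 0.32]]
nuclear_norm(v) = 10.75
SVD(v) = [[-0.86, -0.50], [-0.5, 0.86]] @ diag([6.158553481916458, 4.59474906935892]) @ [[-0.14, -0.01, 0.99],[0.48, 0.87, 0.08]]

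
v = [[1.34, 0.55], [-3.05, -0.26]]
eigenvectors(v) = [[(-0.24-0.31j), -0.24+0.31j], [(0.92+0j), 0.92-0.00j]]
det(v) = 1.33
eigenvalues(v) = [(0.54+1.02j), (0.54-1.02j)]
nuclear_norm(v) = 3.76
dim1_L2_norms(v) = [1.45, 3.06]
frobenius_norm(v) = 3.39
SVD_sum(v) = [[1.39, 0.19],[-3.03, -0.42]] + [[-0.05, 0.36],[-0.02, 0.16]]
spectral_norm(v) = 3.36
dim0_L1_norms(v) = [4.39, 0.81]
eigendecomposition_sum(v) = [[(0.67+0.3j), 0.27-0.15j], [-1.52+0.81j, -0.13+0.72j]] + [[0.67-0.30j, 0.27+0.15j],[-1.52-0.81j, -0.13-0.72j]]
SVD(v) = [[-0.42, 0.91],[0.91, 0.42]] @ diag([3.3633373795694816, 0.39517296363831605]) @ [[-0.99,-0.14], [-0.14,0.99]]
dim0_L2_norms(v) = [3.33, 0.61]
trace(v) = 1.08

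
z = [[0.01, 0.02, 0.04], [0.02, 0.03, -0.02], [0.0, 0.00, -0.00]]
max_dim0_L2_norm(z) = 0.04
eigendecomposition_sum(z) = [[-0.0, 0.0, 0.04], [0.00, -0.0, -0.02], [-0.00, -0.0, -0.0]] + [[0.01, 0.02, 0.0],[0.02, 0.03, 0.0],[0.00, 0.00, 0.0]] + [[-0.00,-0.00,-0.0], [-0.0,-0.00,0.0], [-0.00,-0.0,-0.0]]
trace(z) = 0.04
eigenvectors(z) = [[-0.85, -0.53, 0.85], [0.53, -0.85, -0.53], [0.00, 0.0, 0.05]]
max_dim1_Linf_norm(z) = 0.04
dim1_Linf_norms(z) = [0.04, 0.03, 0.0]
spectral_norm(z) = 0.05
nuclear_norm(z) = 0.09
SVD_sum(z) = [[0.01, 0.02, 0.04],  [-0.0, -0.0, -0.0],  [0.00, 0.00, 0.00]] + [[0.0, 0.00, -0.0],[0.02, 0.03, -0.02],[0.0, 0.00, 0.0]] + [[-0.0, -0.0, -0.0], [-0.0, -0.00, -0.00], [-0.0, 0.0, -0.0]]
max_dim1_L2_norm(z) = 0.05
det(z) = 0.00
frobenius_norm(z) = 0.06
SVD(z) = [[-1.0, 0.00, 0.00], [0.0, 1.00, 0.00], [0.00, 0.00, 1.00]] @ diag([0.0458257569495584, 0.04123105625617662, -0.0]) @ [[-0.22, -0.44, -0.87], [0.49, 0.73, -0.49], [0.85, -0.53, 0.05]]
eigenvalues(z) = [-0.0, 0.04, -0.0]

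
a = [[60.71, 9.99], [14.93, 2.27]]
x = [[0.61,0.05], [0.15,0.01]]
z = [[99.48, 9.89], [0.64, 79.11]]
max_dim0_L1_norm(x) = 0.76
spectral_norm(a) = 63.35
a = x @ z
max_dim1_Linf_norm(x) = 0.61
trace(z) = 178.59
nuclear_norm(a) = 63.53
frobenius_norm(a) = 63.35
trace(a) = 62.98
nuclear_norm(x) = 0.63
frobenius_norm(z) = 127.49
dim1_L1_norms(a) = [70.7, 17.2]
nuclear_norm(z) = 178.83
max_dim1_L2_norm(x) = 0.61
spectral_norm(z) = 100.88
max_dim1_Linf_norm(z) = 99.48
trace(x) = 0.62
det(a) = -11.34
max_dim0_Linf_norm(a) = 60.71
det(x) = -0.00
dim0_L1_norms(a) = [75.64, 12.26]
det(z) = 7863.53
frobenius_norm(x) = 0.63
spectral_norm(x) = 0.63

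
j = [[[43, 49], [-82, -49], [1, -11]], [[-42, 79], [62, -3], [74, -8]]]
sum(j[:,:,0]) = 56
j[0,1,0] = -82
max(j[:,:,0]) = 74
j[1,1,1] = -3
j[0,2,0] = 1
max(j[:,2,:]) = 74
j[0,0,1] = 49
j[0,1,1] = -49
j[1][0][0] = -42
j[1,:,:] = [[-42, 79], [62, -3], [74, -8]]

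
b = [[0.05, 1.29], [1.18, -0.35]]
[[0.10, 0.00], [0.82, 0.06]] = b @ [[0.71, 0.05],  [0.05, 0.00]]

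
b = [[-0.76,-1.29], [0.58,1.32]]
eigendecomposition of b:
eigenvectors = [[-0.94, 0.62], [0.34, -0.78]]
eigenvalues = [-0.3, 0.86]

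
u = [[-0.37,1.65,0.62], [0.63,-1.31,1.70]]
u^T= [[-0.37,  0.63], [1.65,  -1.31], [0.62,  1.70]]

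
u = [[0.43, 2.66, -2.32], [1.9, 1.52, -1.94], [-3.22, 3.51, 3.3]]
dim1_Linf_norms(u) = [2.66, 1.94, 3.51]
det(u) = -21.80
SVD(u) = [[0.11, 0.79, 0.61], [0.3, 0.56, -0.77], [-0.95, 0.27, -0.17]] @ diag([5.98462228969904, 4.40518806611468, 0.8270514807424331]) @ [[0.61,-0.43,-0.66], [0.12,0.88,-0.46], [-0.78,-0.2,-0.59]]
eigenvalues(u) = [(-1.68+0j), (3.46+1j), (3.46-1j)]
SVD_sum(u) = [[0.40, -0.28, -0.43], [1.1, -0.77, -1.19], [-3.48, 2.45, 3.76]] + [[0.42, 3.04, -1.59], [0.30, 2.17, -1.13], [0.14, 1.03, -0.54]] + [[-0.39, -0.1, -0.30], [0.5, 0.13, 0.38], [0.11, 0.03, 0.09]]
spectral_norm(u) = 5.98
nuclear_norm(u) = 11.22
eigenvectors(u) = [[-0.80+0.00j, (-0.65-0.03j), -0.65+0.03j], [0.11+0.00j, -0.69+0.00j, (-0.69-0j)], [(-0.59+0j), 0.05+0.32j, 0.05-0.32j]]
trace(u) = 5.25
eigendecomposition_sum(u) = [[-1.39+0.00j, 1.31-0.00j, (-0.14+0j)], [0.20-0.00j, -0.18+0.00j, (0.02-0j)], [(-1.04+0j), (0.98-0j), (-0.1+0j)]] + [[0.91-2.04j,(0.68+2.73j),-1.09+3.25j], [(0.85-2.19j),0.85+2.83j,(-0.98+3.47j)], [(-1.09-0.24j),(1.27-0.61j),1.70+0.21j]] + [[(0.91+2.04j),(0.68-2.73j),-1.09-3.25j], [0.85+2.19j,0.85-2.83j,(-0.98-3.47j)], [-1.09+0.24j,1.27+0.61j,1.70-0.21j]]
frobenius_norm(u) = 7.48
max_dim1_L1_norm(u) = 10.03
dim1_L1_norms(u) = [5.41, 5.36, 10.03]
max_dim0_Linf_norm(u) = 3.51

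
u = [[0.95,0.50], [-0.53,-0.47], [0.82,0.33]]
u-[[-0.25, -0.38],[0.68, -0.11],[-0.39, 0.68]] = [[1.2, 0.88], [-1.21, -0.36], [1.21, -0.35]]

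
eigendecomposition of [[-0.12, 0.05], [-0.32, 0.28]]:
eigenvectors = [[-0.74, -0.14], [-0.67, -0.99]]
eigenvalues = [-0.07, 0.23]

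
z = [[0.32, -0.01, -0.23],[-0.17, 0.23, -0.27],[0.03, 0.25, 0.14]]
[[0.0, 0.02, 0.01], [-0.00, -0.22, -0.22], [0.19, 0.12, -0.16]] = z @ [[0.26, 0.49, 0.10], [0.56, 0.1, -0.72], [0.32, 0.6, 0.14]]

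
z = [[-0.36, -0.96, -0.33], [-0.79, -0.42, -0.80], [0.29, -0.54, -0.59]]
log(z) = [[(-0.28+2.05j), (0.46+1.23j), 0.57-0.50j], [0.17+1.47j, 0.03+1.50j, (0.54+0.67j)], [0.10-0.89j, (0.12+1j), (-0.35+2.74j)]]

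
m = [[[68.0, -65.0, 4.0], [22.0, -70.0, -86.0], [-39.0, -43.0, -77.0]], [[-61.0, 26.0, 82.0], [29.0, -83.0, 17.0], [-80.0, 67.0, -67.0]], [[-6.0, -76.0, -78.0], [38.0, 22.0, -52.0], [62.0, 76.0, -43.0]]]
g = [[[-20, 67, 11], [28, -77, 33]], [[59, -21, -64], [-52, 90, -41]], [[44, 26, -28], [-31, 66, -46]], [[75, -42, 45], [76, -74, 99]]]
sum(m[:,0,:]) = -106.0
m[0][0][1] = -65.0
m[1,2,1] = 67.0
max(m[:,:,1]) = 76.0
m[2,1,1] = 22.0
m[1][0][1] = 26.0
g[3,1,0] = 76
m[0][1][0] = 22.0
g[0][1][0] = 28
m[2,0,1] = -76.0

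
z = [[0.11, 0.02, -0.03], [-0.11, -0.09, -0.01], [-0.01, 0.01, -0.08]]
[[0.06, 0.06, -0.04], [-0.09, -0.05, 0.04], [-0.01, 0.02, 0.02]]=z @ [[0.52, 0.47, -0.41],[0.35, 0.02, 0.06],[0.06, -0.26, -0.2]]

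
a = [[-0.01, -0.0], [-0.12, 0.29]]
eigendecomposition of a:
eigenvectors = [[0.00, 0.93], [1.00, 0.37]]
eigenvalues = [0.29, -0.01]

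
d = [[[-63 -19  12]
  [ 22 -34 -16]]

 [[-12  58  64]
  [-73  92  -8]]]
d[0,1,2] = -16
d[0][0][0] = -63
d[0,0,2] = 12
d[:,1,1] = [-34, 92]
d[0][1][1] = -34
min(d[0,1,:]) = -34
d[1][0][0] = -12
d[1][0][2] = 64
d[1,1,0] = -73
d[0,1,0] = 22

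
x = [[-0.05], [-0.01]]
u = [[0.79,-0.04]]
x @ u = [[-0.04, 0.00], [-0.01, 0.00]]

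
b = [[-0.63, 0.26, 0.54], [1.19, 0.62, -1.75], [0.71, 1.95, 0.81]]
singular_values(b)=[2.38, 2.18, 0.39]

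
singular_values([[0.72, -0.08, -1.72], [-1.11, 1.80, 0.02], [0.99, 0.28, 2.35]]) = [2.95, 2.2, 0.99]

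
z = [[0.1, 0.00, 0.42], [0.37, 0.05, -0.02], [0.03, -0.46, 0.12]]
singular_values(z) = [0.51, 0.42, 0.34]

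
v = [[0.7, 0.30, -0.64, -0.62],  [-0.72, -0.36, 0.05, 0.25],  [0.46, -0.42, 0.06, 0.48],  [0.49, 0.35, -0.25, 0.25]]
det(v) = -0.19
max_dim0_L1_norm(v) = 2.37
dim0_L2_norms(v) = [1.21, 0.72, 0.69, 0.86]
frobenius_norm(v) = 1.79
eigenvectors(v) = [[-0.64+0.00j, -0.64-0.00j, (0.09+0j), -0.44+0.00j],[(0.27-0.22j), 0.27+0.22j, (0.72+0j), (0.55+0j)],[(0.03+0.59j), (0.03-0.59j), 0.67+0.00j, -0.46+0.00j],[-0.27+0.22j, (-0.27-0.22j), -0.18+0.00j, 0.55+0.00j]]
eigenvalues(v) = [(0.35+0.92j), (0.35-0.92j), (-0.46+0j), (0.42+0j)]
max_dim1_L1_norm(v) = 2.26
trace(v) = 0.65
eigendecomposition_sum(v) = [[0.34+0.32j, 0.21-0.01j, -0.33+0.06j, -0.22+0.32j],[-0.25-0.01j, (-0.08+0.08j), (0.12-0.14j), -0.02-0.21j],[(0.28-0.33j), (-0.02-0.2j), 0.07+0.30j, 0.31+0.19j],[(0.25+0.02j), (0.08-0.08j), (-0.12+0.14j), (0.02+0.21j)]] + [[0.34-0.32j, 0.21+0.01j, (-0.33-0.06j), (-0.22-0.32j)],[-0.25+0.01j, -0.08-0.08j, 0.12+0.14j, -0.02+0.21j],[0.28+0.33j, -0.02+0.20j, 0.07-0.30j, (0.31-0.19j)],[0.25-0.02j, 0.08+0.08j, (-0.12-0.14j), 0.02-0.21j]] + [[-0.02+0.00j, (-0.04+0j), -0.02-0.00j, 0.01+0.00j], [-0.16+0.00j, -0.30+0.00j, -0.14-0.00j, 0.06+0.00j], [(-0.15+0j), -0.28+0.00j, -0.13-0.00j, (0.06+0j)], [(0.04-0j), 0.07-0.00j, (0.03+0j), -0.01-0.00j]] + [[(0.04-0j),-0.08+0.00j,0.04-0.00j,-0.18+0.00j], [(-0.06+0j),(0.11-0j),-0.05+0.00j,0.23-0.00j], [(0.05-0j),-0.09+0.00j,0.04-0.00j,(-0.2+0j)], [(-0.06+0j),(0.11-0j),-0.05+0.00j,(0.23-0j)]]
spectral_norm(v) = 1.46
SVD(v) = [[-0.77, -0.26, -0.51, 0.29],[0.54, -0.14, -0.30, 0.78],[0.01, 0.88, -0.48, -0.03],[-0.35, 0.38, 0.65, 0.56]] @ diag([1.4622399558671881, 0.8678433408905198, 0.4396334163275621, 0.33470092080193237]) @ [[-0.75,-0.38,0.41,0.36], [0.58,-0.3,0.13,0.74], [-0.10,0.88,0.27,0.39], [-0.30,0.04,-0.86,0.41]]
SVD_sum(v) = [[0.84, 0.42, -0.47, -0.41], [-0.58, -0.29, 0.32, 0.28], [-0.01, -0.0, 0.01, 0.00], [0.38, 0.19, -0.21, -0.18]] + [[-0.13, 0.07, -0.03, -0.17], [-0.07, 0.04, -0.02, -0.09], [0.44, -0.23, 0.1, 0.56], [0.19, -0.1, 0.04, 0.25]] + [[0.02, -0.19, -0.06, -0.09], [0.01, -0.11, -0.03, -0.05], [0.02, -0.19, -0.06, -0.08], [-0.03, 0.25, 0.08, 0.11]] + [[-0.03, 0.00, -0.08, 0.04], [-0.08, 0.01, -0.22, 0.11], [0.0, -0.0, 0.01, -0.00], [-0.06, 0.01, -0.16, 0.08]]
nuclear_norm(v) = 3.10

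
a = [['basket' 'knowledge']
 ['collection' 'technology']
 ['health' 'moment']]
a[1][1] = 'technology'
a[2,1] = 'moment'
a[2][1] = 'moment'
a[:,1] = ['knowledge', 'technology', 'moment']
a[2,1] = 'moment'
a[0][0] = 'basket'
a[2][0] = 'health'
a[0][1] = 'knowledge'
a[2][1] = 'moment'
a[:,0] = ['basket', 'collection', 'health']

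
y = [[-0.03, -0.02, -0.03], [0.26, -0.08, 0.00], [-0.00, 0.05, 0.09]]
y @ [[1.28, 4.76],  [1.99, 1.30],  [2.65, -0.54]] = [[-0.16, -0.15],[0.17, 1.13],[0.34, 0.02]]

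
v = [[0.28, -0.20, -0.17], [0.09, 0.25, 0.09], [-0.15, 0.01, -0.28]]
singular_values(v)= [0.41, 0.34, 0.21]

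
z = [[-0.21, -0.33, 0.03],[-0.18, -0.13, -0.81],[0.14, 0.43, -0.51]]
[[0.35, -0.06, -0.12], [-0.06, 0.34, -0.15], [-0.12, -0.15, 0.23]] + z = [[0.14, -0.39, -0.09],[-0.24, 0.21, -0.96],[0.02, 0.28, -0.28]]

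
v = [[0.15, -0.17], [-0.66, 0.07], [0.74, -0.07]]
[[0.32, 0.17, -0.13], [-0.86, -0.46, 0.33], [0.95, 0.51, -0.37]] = v @[[1.21,0.65,-0.47], [-0.84,-0.45,0.33]]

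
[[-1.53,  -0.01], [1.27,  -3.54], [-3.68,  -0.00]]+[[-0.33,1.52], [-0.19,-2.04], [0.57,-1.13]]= [[-1.86, 1.51], [1.08, -5.58], [-3.11, -1.13]]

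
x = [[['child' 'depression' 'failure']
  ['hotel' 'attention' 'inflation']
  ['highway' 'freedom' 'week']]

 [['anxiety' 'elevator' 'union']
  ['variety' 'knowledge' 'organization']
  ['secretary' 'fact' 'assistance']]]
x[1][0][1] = 'elevator'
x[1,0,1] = 'elevator'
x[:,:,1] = [['depression', 'attention', 'freedom'], ['elevator', 'knowledge', 'fact']]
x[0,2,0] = 'highway'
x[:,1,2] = ['inflation', 'organization']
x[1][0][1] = 'elevator'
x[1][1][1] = 'knowledge'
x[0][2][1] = 'freedom'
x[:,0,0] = ['child', 'anxiety']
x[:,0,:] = [['child', 'depression', 'failure'], ['anxiety', 'elevator', 'union']]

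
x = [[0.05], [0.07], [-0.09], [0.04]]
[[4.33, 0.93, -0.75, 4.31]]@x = [[0.52]]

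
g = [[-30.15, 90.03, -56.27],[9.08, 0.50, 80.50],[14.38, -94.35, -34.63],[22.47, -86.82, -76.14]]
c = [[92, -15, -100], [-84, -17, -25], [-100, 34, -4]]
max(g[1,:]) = 80.5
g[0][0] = -30.15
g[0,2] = -56.27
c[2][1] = 34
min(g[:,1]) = -94.35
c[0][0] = 92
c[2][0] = -100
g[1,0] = 9.08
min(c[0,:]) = -100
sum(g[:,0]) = 15.78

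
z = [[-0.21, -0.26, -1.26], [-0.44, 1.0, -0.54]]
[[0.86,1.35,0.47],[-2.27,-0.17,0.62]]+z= [[0.65, 1.09, -0.79],[-2.71, 0.83, 0.08]]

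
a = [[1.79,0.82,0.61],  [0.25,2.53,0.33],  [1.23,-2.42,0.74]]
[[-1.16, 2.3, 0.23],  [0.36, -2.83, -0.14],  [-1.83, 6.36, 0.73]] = a@ [[-0.56, 1.46, -0.01], [0.28, -1.45, -0.13], [-0.63, 1.43, 0.58]]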